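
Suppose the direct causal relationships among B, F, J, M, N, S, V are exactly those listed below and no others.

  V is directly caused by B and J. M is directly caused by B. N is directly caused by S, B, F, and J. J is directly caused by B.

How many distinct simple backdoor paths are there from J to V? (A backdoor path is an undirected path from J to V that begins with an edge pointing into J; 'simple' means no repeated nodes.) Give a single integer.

A backdoor path from J to V is any simple undirected path whose first edge points into J (i.e. leaves J via a parent).
Parents of J: {B}.
Enumerating:
  P1: J <- B -> V
That exhausts the simple backdoor paths. Count: 1.

1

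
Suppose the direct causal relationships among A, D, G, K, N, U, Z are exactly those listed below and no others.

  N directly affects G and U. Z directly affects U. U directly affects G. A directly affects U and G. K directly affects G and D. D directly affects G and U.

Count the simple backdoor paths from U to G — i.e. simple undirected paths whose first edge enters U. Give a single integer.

A backdoor path from U to G is any simple undirected path whose first edge points into U (i.e. leaves U via a parent).
Parents of U: {A, D, N, Z}.
Enumerating:
  P1: U <- D <- K -> G
  P2: U <- D -> G
  P3: U <- A -> G
  P4: U <- N -> G
That exhausts the simple backdoor paths. Count: 4.

4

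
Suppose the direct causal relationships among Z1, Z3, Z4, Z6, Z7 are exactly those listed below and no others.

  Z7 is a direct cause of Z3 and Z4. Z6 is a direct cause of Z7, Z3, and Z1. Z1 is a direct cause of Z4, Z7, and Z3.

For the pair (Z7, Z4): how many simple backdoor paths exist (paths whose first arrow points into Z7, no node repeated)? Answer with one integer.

3

A backdoor path from Z7 to Z4 is any simple undirected path whose first edge points into Z7 (i.e. leaves Z7 via a parent).
Parents of Z7: {Z1, Z6}.
Enumerating:
  P1: Z7 <- Z6 -> Z1 -> Z4
  P2: Z7 <- Z6 -> Z3 <- Z1 -> Z4
  P3: Z7 <- Z1 -> Z4
That exhausts the simple backdoor paths. Count: 3.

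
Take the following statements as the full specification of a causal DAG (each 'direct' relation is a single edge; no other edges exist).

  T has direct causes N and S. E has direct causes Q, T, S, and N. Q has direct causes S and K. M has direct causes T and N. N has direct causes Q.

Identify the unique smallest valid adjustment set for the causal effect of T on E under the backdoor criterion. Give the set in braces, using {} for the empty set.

Variables eligible for adjustment (non-descendants of T, excluding T and E): {K, N, Q, S}.
Backdoor paths from T to E:
  P1: T <- S -> Q -> N -> E
  P2: T <- S -> Q -> E
  P3: T <- S -> E
  P4: T <- N <- Q <- S -> E
  P5: T <- N <- Q -> E
  P6: T <- N -> E
The empty set is not sufficient: P1 (T <- S -> Q -> N -> E) has no collider blocking it and no conditioned non-collider, so it is open.
Try {N, S}:
  P1: blocked at fork node S ∈ conditioning set.
  P2: blocked at fork node S ∈ conditioning set.
  P3: blocked at fork node S ∈ conditioning set.
  P4: blocked at chain node N ∈ conditioning set.
  P5: blocked at chain node N ∈ conditioning set.
  P6: blocked at fork node N ∈ conditioning set.
{N, S} contains no descendant of T and blocks every backdoor path.
Every element of {N, S} is needed (dropping N leaves P5 open; dropping S leaves P2 open), so no proper subset is valid.
Among all size-2 subsets of the eligible variables, only {N, S} blocks every backdoor path, so it is the unique smallest valid adjustment set.

{N, S}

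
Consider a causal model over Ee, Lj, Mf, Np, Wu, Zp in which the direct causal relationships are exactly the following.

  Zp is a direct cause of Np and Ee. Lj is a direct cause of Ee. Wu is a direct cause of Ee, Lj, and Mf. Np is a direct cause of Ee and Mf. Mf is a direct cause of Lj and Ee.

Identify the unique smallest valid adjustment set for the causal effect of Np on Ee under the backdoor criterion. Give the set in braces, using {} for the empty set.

{Zp}

Variables eligible for adjustment (non-descendants of Np, excluding Np and Ee): {Wu, Zp}.
Backdoor paths from Np to Ee:
  P1: Np <- Zp -> Ee
The empty set is not sufficient: P1 (Np <- Zp -> Ee) has no collider blocking it and no conditioned non-collider, so it is open.
Try {Zp}:
  P1: blocked at fork node Zp ∈ conditioning set.
{Zp} contains no descendant of Np and blocks every backdoor path.
No other singleton works — e.g. {Wu} leaves P1 open — so {Zp} is the unique smallest valid adjustment set.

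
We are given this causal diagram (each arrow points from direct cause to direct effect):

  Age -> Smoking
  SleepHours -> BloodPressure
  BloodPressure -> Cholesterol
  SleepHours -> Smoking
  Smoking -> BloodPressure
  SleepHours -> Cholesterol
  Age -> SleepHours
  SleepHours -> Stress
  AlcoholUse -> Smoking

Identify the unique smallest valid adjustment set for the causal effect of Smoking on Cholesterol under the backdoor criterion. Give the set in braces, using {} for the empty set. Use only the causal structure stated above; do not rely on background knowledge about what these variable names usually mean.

{SleepHours}

Variables eligible for adjustment (non-descendants of Smoking, excluding Smoking and Cholesterol): {Age, AlcoholUse, SleepHours, Stress}.
Backdoor paths from Smoking to Cholesterol:
  P1: Smoking <- Age -> SleepHours -> BloodPressure -> Cholesterol
  P2: Smoking <- Age -> SleepHours -> Cholesterol
  P3: Smoking <- SleepHours -> BloodPressure -> Cholesterol
  P4: Smoking <- SleepHours -> Cholesterol
The empty set is not sufficient: P1 (Smoking <- Age -> SleepHours -> BloodPressure -> Cholesterol) has no collider blocking it and no conditioned non-collider, so it is open.
Try {SleepHours}:
  P1: blocked at chain node SleepHours ∈ conditioning set.
  P2: blocked at chain node SleepHours ∈ conditioning set.
  P3: blocked at fork node SleepHours ∈ conditioning set.
  P4: blocked at fork node SleepHours ∈ conditioning set.
{SleepHours} contains no descendant of Smoking and blocks every backdoor path.
No other singleton works — e.g. {AlcoholUse} leaves P1 open — so {SleepHours} is the unique smallest valid adjustment set.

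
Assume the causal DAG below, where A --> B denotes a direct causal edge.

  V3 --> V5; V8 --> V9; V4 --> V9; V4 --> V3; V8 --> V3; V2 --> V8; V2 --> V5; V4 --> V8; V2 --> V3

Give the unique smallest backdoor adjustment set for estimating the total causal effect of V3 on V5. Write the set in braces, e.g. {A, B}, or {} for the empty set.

Variables eligible for adjustment (non-descendants of V3, excluding V3 and V5): {V2, V4, V8, V9}.
Backdoor paths from V3 to V5:
  P1: V3 <- V4 -> V8 <- V2 -> V5
  P2: V3 <- V4 -> V9 <- V8 <- V2 -> V5
  P3: V3 <- V2 -> V5
  P4: V3 <- V8 <- V2 -> V5
The empty set is not sufficient: P3 (V3 <- V2 -> V5) has no collider blocking it and no conditioned non-collider, so it is open.
Try {V2}:
  P1: blocked at collider V8 (neither it nor any descendant is in the conditioning set).
  P2: blocked at collider V9 (neither it nor any descendant is in the conditioning set).
  P3: blocked at fork node V2 ∈ conditioning set.
  P4: blocked at fork node V2 ∈ conditioning set.
{V2} contains no descendant of V3 and blocks every backdoor path.
No other singleton works — e.g. {V4} leaves P3 open — so {V2} is the unique smallest valid adjustment set.

{V2}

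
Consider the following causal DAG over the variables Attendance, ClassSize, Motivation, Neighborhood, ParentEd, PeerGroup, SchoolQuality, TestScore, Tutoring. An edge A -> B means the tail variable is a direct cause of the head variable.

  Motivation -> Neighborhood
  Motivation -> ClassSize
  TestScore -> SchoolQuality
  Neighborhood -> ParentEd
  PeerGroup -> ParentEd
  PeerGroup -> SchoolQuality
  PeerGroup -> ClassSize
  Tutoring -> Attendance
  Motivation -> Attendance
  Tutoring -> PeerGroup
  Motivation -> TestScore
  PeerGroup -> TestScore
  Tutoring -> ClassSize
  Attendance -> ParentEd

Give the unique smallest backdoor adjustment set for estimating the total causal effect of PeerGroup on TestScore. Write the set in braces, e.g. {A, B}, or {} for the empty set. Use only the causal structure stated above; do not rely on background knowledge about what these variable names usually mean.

Variables eligible for adjustment (non-descendants of PeerGroup, excluding PeerGroup and TestScore): {Attendance, Motivation, Neighborhood, Tutoring}.
Backdoor paths from PeerGroup to TestScore:
  P1: PeerGroup <- Tutoring -> Attendance <- Motivation -> TestScore
  P2: PeerGroup <- Tutoring -> Attendance -> ParentEd <- Neighborhood <- Motivation -> TestScore
  P3: PeerGroup <- Tutoring -> ClassSize <- Motivation -> TestScore
Each backdoor path contains an unconditioned collider, so every path is already blocked with the empty conditioning set:
  P1: blocked at collider Attendance (neither it nor any descendant is in the conditioning set).
  P2: blocked at collider ParentEd (neither it nor any descendant is in the conditioning set).
  P3: blocked at collider ClassSize (neither it nor any descendant is in the conditioning set).
The empty set is therefore the unique smallest valid set.

{}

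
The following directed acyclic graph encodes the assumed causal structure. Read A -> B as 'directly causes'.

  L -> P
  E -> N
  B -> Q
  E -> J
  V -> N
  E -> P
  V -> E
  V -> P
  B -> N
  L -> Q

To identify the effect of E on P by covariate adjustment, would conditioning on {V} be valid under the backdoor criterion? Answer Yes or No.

Backdoor paths from E to P (paths whose first edge points into E):
  P1: E <- V -> P
  P2: E <- V -> N <- B -> Q <- L -> P
Condition 1 (no descendant of E in the set): holds — descendants of E are {J, N, P}; none are in {V}.
Condition 2 (every backdoor path blocked by {V}):
  P1: blocked at fork node V ∈ conditioning set.
  P2: blocked at fork node V ∈ conditioning set.
{V} satisfies the backdoor criterion.

Yes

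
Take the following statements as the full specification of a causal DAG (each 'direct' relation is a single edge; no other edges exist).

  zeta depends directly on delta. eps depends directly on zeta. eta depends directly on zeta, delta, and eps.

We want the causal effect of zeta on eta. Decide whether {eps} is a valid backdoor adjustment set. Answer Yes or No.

No

Backdoor paths from zeta to eta (paths whose first edge points into zeta):
  P1: zeta <- delta -> eta
Condition 1 (no descendant of zeta in the set): FAILS — eps is a descendant of zeta.
Condition 2 (every backdoor path blocked by {eps}):
  P1: open — no interior node is in the conditioning set.
{eps} does not satisfy the backdoor criterion.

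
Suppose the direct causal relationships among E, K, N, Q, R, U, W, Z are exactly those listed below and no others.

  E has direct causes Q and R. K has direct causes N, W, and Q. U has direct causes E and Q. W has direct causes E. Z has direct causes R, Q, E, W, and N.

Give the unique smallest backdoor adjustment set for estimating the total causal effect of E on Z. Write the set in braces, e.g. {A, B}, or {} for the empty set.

{Q, R}

Variables eligible for adjustment (non-descendants of E, excluding E and Z): {N, Q, R}.
Backdoor paths from E to Z:
  P1: E <- Q -> Z
  P2: E <- Q -> K <- N -> Z
  P3: E <- Q -> K <- W -> Z
  P4: E <- R -> Z
The empty set is not sufficient: P1 (E <- Q -> Z) has no collider blocking it and no conditioned non-collider, so it is open.
Try {Q, R}:
  P1: blocked at fork node Q ∈ conditioning set.
  P2: blocked at fork node Q ∈ conditioning set.
  P3: blocked at fork node Q ∈ conditioning set.
  P4: blocked at fork node R ∈ conditioning set.
{Q, R} contains no descendant of E and blocks every backdoor path.
Every element of {Q, R} is needed (dropping Q leaves P1 open; dropping R leaves P4 open), so no proper subset is valid.
Among all size-2 subsets of the eligible variables, only {Q, R} blocks every backdoor path, so it is the unique smallest valid adjustment set.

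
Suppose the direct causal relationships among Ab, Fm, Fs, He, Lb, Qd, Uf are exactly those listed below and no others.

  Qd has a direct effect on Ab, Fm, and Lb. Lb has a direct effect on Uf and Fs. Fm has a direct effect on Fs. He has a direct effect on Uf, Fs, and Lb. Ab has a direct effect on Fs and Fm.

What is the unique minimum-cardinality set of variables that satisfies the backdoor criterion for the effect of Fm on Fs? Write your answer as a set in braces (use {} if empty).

Variables eligible for adjustment (non-descendants of Fm, excluding Fm and Fs): {Ab, He, Lb, Qd, Uf}.
Backdoor paths from Fm to Fs:
  P1: Fm <- Qd -> Lb <- He -> Fs
  P2: Fm <- Qd -> Lb -> Uf <- He -> Fs
  P3: Fm <- Qd -> Lb -> Fs
  P4: Fm <- Qd -> Ab -> Fs
  P5: Fm <- Ab <- Qd -> Lb <- He -> Fs
  P6: Fm <- Ab <- Qd -> Lb -> Uf <- He -> Fs
  P7: Fm <- Ab <- Qd -> Lb -> Fs
  P8: Fm <- Ab -> Fs
The empty set is not sufficient: P3 (Fm <- Qd -> Lb -> Fs) has no collider blocking it and no conditioned non-collider, so it is open.
Try {Ab, Qd}:
  P1: blocked at fork node Qd ∈ conditioning set.
  P2: blocked at fork node Qd ∈ conditioning set.
  P3: blocked at fork node Qd ∈ conditioning set.
  P4: blocked at fork node Qd ∈ conditioning set.
  P5: blocked at chain node Ab ∈ conditioning set.
  P6: blocked at chain node Ab ∈ conditioning set.
  P7: blocked at chain node Ab ∈ conditioning set.
  P8: blocked at fork node Ab ∈ conditioning set.
{Ab, Qd} contains no descendant of Fm and blocks every backdoor path.
Every element of {Ab, Qd} is needed (dropping Ab leaves P8 open; dropping Qd leaves P3 open), so no proper subset is valid.
Among all size-2 subsets of the eligible variables, only {Ab, Qd} blocks every backdoor path, so it is the unique smallest valid adjustment set.

{Ab, Qd}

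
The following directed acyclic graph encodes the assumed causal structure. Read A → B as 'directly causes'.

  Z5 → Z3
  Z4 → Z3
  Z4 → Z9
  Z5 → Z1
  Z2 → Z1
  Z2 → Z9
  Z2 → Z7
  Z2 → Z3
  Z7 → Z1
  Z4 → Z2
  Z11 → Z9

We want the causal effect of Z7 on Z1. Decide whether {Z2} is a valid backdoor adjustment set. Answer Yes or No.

Backdoor paths from Z7 to Z1 (paths whose first edge points into Z7):
  P1: Z7 <- Z2 <- Z4 -> Z3 <- Z5 -> Z1
  P2: Z7 <- Z2 -> Z9 <- Z4 -> Z3 <- Z5 -> Z1
  P3: Z7 <- Z2 -> Z3 <- Z5 -> Z1
  P4: Z7 <- Z2 -> Z1
Condition 1 (no descendant of Z7 in the set): holds — descendants of Z7 are {Z1}; none are in {Z2}.
Condition 2 (every backdoor path blocked by {Z2}):
  P1: blocked at chain node Z2 ∈ conditioning set.
  P2: blocked at fork node Z2 ∈ conditioning set.
  P3: blocked at fork node Z2 ∈ conditioning set.
  P4: blocked at fork node Z2 ∈ conditioning set.
{Z2} satisfies the backdoor criterion.

Yes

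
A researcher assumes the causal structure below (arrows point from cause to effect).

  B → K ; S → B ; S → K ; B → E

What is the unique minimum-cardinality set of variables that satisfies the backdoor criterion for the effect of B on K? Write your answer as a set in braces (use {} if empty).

{S}

Variables eligible for adjustment (non-descendants of B, excluding B and K): {S}.
Backdoor paths from B to K:
  P1: B <- S -> K
The empty set is not sufficient: P1 (B <- S -> K) has no collider blocking it and no conditioned non-collider, so it is open.
Try {S}:
  P1: blocked at fork node S ∈ conditioning set.
{S} contains no descendant of B and blocks every backdoor path.
{S} is the unique smallest valid adjustment set.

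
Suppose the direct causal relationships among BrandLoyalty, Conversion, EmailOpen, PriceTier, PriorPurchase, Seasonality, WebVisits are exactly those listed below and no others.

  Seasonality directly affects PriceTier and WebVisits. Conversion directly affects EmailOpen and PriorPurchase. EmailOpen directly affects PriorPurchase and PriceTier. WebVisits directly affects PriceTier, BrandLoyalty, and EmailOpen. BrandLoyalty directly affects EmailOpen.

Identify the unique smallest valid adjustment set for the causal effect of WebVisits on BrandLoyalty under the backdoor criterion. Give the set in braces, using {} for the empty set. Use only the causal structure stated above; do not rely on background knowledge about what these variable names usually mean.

{}

Variables eligible for adjustment (non-descendants of WebVisits, excluding WebVisits and BrandLoyalty): {Conversion, Seasonality}.
Backdoor paths from WebVisits to BrandLoyalty:
  P1: WebVisits <- Seasonality -> PriceTier <- EmailOpen <- BrandLoyalty
Each backdoor path contains an unconditioned collider, so every path is already blocked with the empty conditioning set:
  P1: blocked at collider PriceTier (neither it nor any descendant is in the conditioning set).
The empty set is therefore the unique smallest valid set.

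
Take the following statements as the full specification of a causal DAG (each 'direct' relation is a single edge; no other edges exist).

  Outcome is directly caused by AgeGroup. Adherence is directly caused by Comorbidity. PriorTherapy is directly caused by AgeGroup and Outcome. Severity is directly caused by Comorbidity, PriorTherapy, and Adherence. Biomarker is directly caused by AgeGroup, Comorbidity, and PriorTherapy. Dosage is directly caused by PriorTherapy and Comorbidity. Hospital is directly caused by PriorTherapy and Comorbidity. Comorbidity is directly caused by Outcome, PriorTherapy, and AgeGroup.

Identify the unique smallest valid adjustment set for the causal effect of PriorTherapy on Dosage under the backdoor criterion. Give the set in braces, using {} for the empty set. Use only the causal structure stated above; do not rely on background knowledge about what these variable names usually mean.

Variables eligible for adjustment (non-descendants of PriorTherapy, excluding PriorTherapy and Dosage): {AgeGroup, Outcome}.
Backdoor paths from PriorTherapy to Dosage:
  P1: PriorTherapy <- AgeGroup -> Outcome -> Comorbidity -> Dosage
  P2: PriorTherapy <- AgeGroup -> Comorbidity -> Dosage
  P3: PriorTherapy <- AgeGroup -> Biomarker <- Comorbidity -> Dosage
  P4: PriorTherapy <- Outcome <- AgeGroup -> Comorbidity -> Dosage
  P5: PriorTherapy <- Outcome <- AgeGroup -> Biomarker <- Comorbidity -> Dosage
  P6: PriorTherapy <- Outcome -> Comorbidity -> Dosage
The empty set is not sufficient: P1 (PriorTherapy <- AgeGroup -> Outcome -> Comorbidity -> Dosage) has no collider blocking it and no conditioned non-collider, so it is open.
Try {AgeGroup, Outcome}:
  P1: blocked at fork node AgeGroup ∈ conditioning set.
  P2: blocked at fork node AgeGroup ∈ conditioning set.
  P3: blocked at fork node AgeGroup ∈ conditioning set.
  P4: blocked at chain node Outcome ∈ conditioning set.
  P5: blocked at chain node Outcome ∈ conditioning set.
  P6: blocked at fork node Outcome ∈ conditioning set.
{AgeGroup, Outcome} contains no descendant of PriorTherapy and blocks every backdoor path.
Every element of {AgeGroup, Outcome} is needed (dropping AgeGroup leaves P2 open; dropping Outcome leaves P6 open), so no proper subset is valid.
Among all size-2 subsets of the eligible variables, only {AgeGroup, Outcome} blocks every backdoor path, so it is the unique smallest valid adjustment set.

{AgeGroup, Outcome}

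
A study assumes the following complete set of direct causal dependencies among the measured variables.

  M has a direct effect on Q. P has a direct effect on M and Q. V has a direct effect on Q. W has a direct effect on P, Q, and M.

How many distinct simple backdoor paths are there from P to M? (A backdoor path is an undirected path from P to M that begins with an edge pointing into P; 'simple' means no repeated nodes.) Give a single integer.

A backdoor path from P to M is any simple undirected path whose first edge points into P (i.e. leaves P via a parent).
Parents of P: {W}.
Enumerating:
  P1: P <- W -> M
  P2: P <- W -> Q <- M
That exhausts the simple backdoor paths. Count: 2.

2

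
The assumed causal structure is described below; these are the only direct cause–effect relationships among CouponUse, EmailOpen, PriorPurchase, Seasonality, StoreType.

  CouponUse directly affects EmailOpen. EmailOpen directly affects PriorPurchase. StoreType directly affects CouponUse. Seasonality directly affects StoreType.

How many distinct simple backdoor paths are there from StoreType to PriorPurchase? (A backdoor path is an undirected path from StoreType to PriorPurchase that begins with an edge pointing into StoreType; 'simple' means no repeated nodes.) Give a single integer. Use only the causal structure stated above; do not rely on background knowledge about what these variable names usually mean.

A backdoor path from StoreType to PriorPurchase is any simple undirected path whose first edge points into StoreType (i.e. leaves StoreType via a parent).
Parents of StoreType: {Seasonality}.
No simple path from any parent of StoreType reaches PriorPurchase without revisiting StoreType, so there are no backdoor paths.

0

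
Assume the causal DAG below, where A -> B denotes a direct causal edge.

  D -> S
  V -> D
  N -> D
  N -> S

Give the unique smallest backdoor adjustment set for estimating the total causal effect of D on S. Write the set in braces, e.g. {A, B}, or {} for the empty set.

{N}

Variables eligible for adjustment (non-descendants of D, excluding D and S): {N, V}.
Backdoor paths from D to S:
  P1: D <- N -> S
The empty set is not sufficient: P1 (D <- N -> S) has no collider blocking it and no conditioned non-collider, so it is open.
Try {N}:
  P1: blocked at fork node N ∈ conditioning set.
{N} contains no descendant of D and blocks every backdoor path.
No other singleton works — e.g. {V} leaves P1 open — so {N} is the unique smallest valid adjustment set.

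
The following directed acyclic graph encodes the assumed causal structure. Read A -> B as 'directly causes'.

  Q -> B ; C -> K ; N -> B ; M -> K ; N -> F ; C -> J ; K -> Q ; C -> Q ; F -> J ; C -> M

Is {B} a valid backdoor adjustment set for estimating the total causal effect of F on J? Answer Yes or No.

No

Backdoor paths from F to J (paths whose first edge points into F):
  P1: F <- N -> B <- Q <- C -> J
  P2: F <- N -> B <- Q <- K <- C -> J
  P3: F <- N -> B <- Q <- K <- M <- C -> J
Condition 1 (no descendant of F in the set): holds — descendants of F are {J}; none are in {B}.
Condition 2 (every backdoor path blocked by {B}):
  P1: open — collider(s) B are conditioned on (or have a conditioned descendant) and no non-collider on the path is in the set.
  P2: open — collider(s) B are conditioned on (or have a conditioned descendant) and no non-collider on the path is in the set.
  P3: open — collider(s) B are conditioned on (or have a conditioned descendant) and no non-collider on the path is in the set.
{B} does not satisfy the backdoor criterion.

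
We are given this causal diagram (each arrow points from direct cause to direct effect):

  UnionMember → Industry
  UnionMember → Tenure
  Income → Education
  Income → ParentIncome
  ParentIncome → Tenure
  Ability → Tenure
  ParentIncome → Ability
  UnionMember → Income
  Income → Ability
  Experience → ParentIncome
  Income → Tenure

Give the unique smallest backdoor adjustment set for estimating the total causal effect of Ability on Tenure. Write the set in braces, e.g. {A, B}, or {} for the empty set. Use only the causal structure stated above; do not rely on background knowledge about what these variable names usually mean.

Variables eligible for adjustment (non-descendants of Ability, excluding Ability and Tenure): {Education, Experience, Income, Industry, ParentIncome, UnionMember}.
Backdoor paths from Ability to Tenure:
  P1: Ability <- Income <- UnionMember -> Tenure
  P2: Ability <- Income -> ParentIncome -> Tenure
  P3: Ability <- Income -> Tenure
  P4: Ability <- ParentIncome <- Income <- UnionMember -> Tenure
  P5: Ability <- ParentIncome <- Income -> Tenure
  P6: Ability <- ParentIncome -> Tenure
The empty set is not sufficient: P1 (Ability <- Income <- UnionMember -> Tenure) has no collider blocking it and no conditioned non-collider, so it is open.
Try {Income, ParentIncome}:
  P1: blocked at chain node Income ∈ conditioning set.
  P2: blocked at fork node Income ∈ conditioning set.
  P3: blocked at fork node Income ∈ conditioning set.
  P4: blocked at chain node ParentIncome ∈ conditioning set.
  P5: blocked at chain node ParentIncome ∈ conditioning set.
  P6: blocked at fork node ParentIncome ∈ conditioning set.
{Income, ParentIncome} contains no descendant of Ability and blocks every backdoor path.
Every element of {Income, ParentIncome} is needed (dropping Income leaves P1 open; dropping ParentIncome leaves P6 open), so no proper subset is valid.
Among all size-2 subsets of the eligible variables, only {Income, ParentIncome} blocks every backdoor path, so it is the unique smallest valid adjustment set.

{Income, ParentIncome}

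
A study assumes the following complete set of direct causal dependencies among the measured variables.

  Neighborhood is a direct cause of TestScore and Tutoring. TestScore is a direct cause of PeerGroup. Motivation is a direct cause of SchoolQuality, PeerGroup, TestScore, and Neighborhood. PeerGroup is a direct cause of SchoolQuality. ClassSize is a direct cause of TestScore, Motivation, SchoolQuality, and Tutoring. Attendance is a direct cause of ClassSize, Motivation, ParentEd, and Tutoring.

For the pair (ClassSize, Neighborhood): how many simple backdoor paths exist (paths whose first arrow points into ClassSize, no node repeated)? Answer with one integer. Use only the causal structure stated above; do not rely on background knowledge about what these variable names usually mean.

5

A backdoor path from ClassSize to Neighborhood is any simple undirected path whose first edge points into ClassSize (i.e. leaves ClassSize via a parent).
Parents of ClassSize: {Attendance}.
Enumerating:
  P1: ClassSize <- Attendance -> Motivation -> Neighborhood
  P2: ClassSize <- Attendance -> Motivation -> TestScore <- Neighborhood
  P3: ClassSize <- Attendance -> Motivation -> PeerGroup <- TestScore <- Neighborhood
  P4: ClassSize <- Attendance -> Motivation -> SchoolQuality <- PeerGroup <- TestScore <- Neighborhood
  P5: ClassSize <- Attendance -> Tutoring <- Neighborhood
That exhausts the simple backdoor paths. Count: 5.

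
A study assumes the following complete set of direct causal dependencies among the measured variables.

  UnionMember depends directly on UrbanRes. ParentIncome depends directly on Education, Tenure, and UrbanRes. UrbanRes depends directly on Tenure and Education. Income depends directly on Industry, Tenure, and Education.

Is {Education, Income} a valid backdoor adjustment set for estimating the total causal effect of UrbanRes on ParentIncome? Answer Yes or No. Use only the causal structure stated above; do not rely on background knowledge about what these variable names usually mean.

Backdoor paths from UrbanRes to ParentIncome (paths whose first edge points into UrbanRes):
  P1: UrbanRes <- Tenure -> ParentIncome
  P2: UrbanRes <- Tenure -> Income <- Education -> ParentIncome
  P3: UrbanRes <- Education -> ParentIncome
  P4: UrbanRes <- Education -> Income <- Tenure -> ParentIncome
Condition 1 (no descendant of UrbanRes in the set): holds — descendants of UrbanRes are {ParentIncome, UnionMember}; none are in {Education, Income}.
Condition 2 (every backdoor path blocked by {Education, Income}):
  P1: open — no interior node is in the conditioning set.
  P2: blocked at fork node Education ∈ conditioning set.
  P3: blocked at fork node Education ∈ conditioning set.
  P4: blocked at fork node Education ∈ conditioning set.
{Education, Income} does not satisfy the backdoor criterion.

No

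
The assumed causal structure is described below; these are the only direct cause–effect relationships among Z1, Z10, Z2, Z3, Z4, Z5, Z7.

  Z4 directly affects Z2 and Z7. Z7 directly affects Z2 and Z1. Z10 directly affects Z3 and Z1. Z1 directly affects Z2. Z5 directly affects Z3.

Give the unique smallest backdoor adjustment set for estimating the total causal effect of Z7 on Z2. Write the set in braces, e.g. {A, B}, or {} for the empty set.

Variables eligible for adjustment (non-descendants of Z7, excluding Z7 and Z2): {Z10, Z3, Z4, Z5}.
Backdoor paths from Z7 to Z2:
  P1: Z7 <- Z4 -> Z2
The empty set is not sufficient: P1 (Z7 <- Z4 -> Z2) has no collider blocking it and no conditioned non-collider, so it is open.
Try {Z4}:
  P1: blocked at fork node Z4 ∈ conditioning set.
{Z4} contains no descendant of Z7 and blocks every backdoor path.
No other singleton works — e.g. {Z5} leaves P1 open — so {Z4} is the unique smallest valid adjustment set.

{Z4}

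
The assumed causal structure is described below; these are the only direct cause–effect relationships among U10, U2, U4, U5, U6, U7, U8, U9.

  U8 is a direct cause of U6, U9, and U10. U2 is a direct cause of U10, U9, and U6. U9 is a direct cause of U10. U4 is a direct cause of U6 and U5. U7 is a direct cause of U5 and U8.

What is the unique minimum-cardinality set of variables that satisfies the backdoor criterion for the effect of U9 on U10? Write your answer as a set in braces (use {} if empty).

{U2, U8}

Variables eligible for adjustment (non-descendants of U9, excluding U9 and U10): {U2, U4, U5, U6, U7, U8}.
Backdoor paths from U9 to U10:
  P1: U9 <- U2 -> U6 <- U4 -> U5 <- U7 -> U8 -> U10
  P2: U9 <- U2 -> U6 <- U8 -> U10
  P3: U9 <- U2 -> U10
  P4: U9 <- U8 <- U7 -> U5 <- U4 -> U6 <- U2 -> U10
  P5: U9 <- U8 -> U6 <- U2 -> U10
  P6: U9 <- U8 -> U10
The empty set is not sufficient: P3 (U9 <- U2 -> U10) has no collider blocking it and no conditioned non-collider, so it is open.
Try {U2, U8}:
  P1: blocked at fork node U2 ∈ conditioning set.
  P2: blocked at fork node U2 ∈ conditioning set.
  P3: blocked at fork node U2 ∈ conditioning set.
  P4: blocked at chain node U8 ∈ conditioning set.
  P5: blocked at fork node U8 ∈ conditioning set.
  P6: blocked at fork node U8 ∈ conditioning set.
{U2, U8} contains no descendant of U9 and blocks every backdoor path.
Every element of {U2, U8} is needed (dropping U2 leaves P3 open; dropping U8 leaves P6 open), so no proper subset is valid.
Among all size-2 subsets of the eligible variables, only {U2, U8} blocks every backdoor path, so it is the unique smallest valid adjustment set.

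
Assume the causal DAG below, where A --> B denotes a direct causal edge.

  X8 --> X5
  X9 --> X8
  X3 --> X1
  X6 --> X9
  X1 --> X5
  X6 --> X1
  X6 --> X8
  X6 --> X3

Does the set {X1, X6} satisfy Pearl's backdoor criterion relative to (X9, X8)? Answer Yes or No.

Backdoor paths from X9 to X8 (paths whose first edge points into X9):
  P1: X9 <- X6 -> X3 -> X1 -> X5 <- X8
  P2: X9 <- X6 -> X1 -> X5 <- X8
  P3: X9 <- X6 -> X8
Condition 1 (no descendant of X9 in the set): holds — descendants of X9 are {X5, X8}; none are in {X1, X6}.
Condition 2 (every backdoor path blocked by {X1, X6}):
  P1: blocked at fork node X6 ∈ conditioning set.
  P2: blocked at fork node X6 ∈ conditioning set.
  P3: blocked at fork node X6 ∈ conditioning set.
{X1, X6} satisfies the backdoor criterion.

Yes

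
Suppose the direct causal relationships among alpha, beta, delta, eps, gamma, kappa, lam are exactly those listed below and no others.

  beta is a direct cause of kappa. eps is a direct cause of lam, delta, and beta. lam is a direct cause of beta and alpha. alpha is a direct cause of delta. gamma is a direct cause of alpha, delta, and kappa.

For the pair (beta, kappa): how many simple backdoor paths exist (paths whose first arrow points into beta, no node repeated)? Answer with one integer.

8

A backdoor path from beta to kappa is any simple undirected path whose first edge points into beta (i.e. leaves beta via a parent).
Parents of beta: {eps, lam}.
Enumerating:
  P1: beta <- eps -> lam -> alpha <- gamma -> kappa
  P2: beta <- eps -> lam -> alpha -> delta <- gamma -> kappa
  P3: beta <- eps -> delta <- gamma -> kappa
  P4: beta <- eps -> delta <- alpha <- gamma -> kappa
  P5: beta <- lam <- eps -> delta <- gamma -> kappa
  P6: beta <- lam <- eps -> delta <- alpha <- gamma -> kappa
  P7: beta <- lam -> alpha <- gamma -> kappa
  P8: beta <- lam -> alpha -> delta <- gamma -> kappa
That exhausts the simple backdoor paths. Count: 8.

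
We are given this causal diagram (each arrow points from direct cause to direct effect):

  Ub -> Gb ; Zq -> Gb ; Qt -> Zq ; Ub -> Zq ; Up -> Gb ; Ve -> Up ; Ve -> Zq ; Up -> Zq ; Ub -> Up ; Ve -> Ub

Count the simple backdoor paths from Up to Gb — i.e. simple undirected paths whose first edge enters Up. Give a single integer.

7

A backdoor path from Up to Gb is any simple undirected path whose first edge points into Up (i.e. leaves Up via a parent).
Parents of Up: {Ub, Ve}.
Enumerating:
  P1: Up <- Ve -> Ub -> Zq -> Gb
  P2: Up <- Ve -> Ub -> Gb
  P3: Up <- Ve -> Zq <- Ub -> Gb
  P4: Up <- Ve -> Zq -> Gb
  P5: Up <- Ub <- Ve -> Zq -> Gb
  P6: Up <- Ub -> Zq -> Gb
  P7: Up <- Ub -> Gb
That exhausts the simple backdoor paths. Count: 7.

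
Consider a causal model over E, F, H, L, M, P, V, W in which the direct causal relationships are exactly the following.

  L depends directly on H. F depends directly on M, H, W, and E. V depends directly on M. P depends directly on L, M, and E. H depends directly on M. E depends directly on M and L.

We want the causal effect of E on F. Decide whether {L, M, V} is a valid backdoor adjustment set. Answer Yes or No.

Yes

Backdoor paths from E to F (paths whose first edge points into E):
  P1: E <- M -> H -> F
  P2: E <- M -> F
  P3: E <- M -> P <- L <- H -> F
  P4: E <- L <- H <- M -> F
  P5: E <- L <- H -> F
  P6: E <- L -> P <- M -> H -> F
  P7: E <- L -> P <- M -> F
Condition 1 (no descendant of E in the set): holds — descendants of E are {F, P}; none are in {L, M, V}.
Condition 2 (every backdoor path blocked by {L, M, V}):
  P1: blocked at fork node M ∈ conditioning set.
  P2: blocked at fork node M ∈ conditioning set.
  P3: blocked at fork node M ∈ conditioning set.
  P4: blocked at chain node L ∈ conditioning set.
  P5: blocked at chain node L ∈ conditioning set.
  P6: blocked at fork node L ∈ conditioning set.
  P7: blocked at fork node L ∈ conditioning set.
{L, M, V} satisfies the backdoor criterion.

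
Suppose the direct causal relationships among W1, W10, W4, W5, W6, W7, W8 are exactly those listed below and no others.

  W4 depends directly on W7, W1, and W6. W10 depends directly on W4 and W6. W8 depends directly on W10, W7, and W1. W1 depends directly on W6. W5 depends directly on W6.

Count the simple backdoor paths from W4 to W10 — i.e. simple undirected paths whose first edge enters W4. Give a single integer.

A backdoor path from W4 to W10 is any simple undirected path whose first edge points into W4 (i.e. leaves W4 via a parent).
Parents of W4: {W1, W6, W7}.
Enumerating:
  P1: W4 <- W7 -> W8 <- W1 <- W6 -> W10
  P2: W4 <- W7 -> W8 <- W10
  P3: W4 <- W6 -> W1 -> W8 <- W10
  P4: W4 <- W6 -> W10
  P5: W4 <- W1 <- W6 -> W10
  P6: W4 <- W1 -> W8 <- W10
That exhausts the simple backdoor paths. Count: 6.

6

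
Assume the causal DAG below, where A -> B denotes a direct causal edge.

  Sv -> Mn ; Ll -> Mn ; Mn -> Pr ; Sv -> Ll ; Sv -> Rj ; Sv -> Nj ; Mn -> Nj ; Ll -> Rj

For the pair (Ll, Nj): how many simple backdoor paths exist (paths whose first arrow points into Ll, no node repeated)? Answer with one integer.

2

A backdoor path from Ll to Nj is any simple undirected path whose first edge points into Ll (i.e. leaves Ll via a parent).
Parents of Ll: {Sv}.
Enumerating:
  P1: Ll <- Sv -> Mn -> Nj
  P2: Ll <- Sv -> Nj
That exhausts the simple backdoor paths. Count: 2.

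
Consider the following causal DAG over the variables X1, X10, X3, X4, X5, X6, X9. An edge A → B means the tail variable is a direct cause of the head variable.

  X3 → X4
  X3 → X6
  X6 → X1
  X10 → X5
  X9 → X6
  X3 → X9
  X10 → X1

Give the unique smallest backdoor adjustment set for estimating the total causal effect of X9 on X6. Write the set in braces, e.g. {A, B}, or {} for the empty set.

Variables eligible for adjustment (non-descendants of X9, excluding X9 and X6): {X10, X3, X4, X5}.
Backdoor paths from X9 to X6:
  P1: X9 <- X3 -> X6
The empty set is not sufficient: P1 (X9 <- X3 -> X6) has no collider blocking it and no conditioned non-collider, so it is open.
Try {X3}:
  P1: blocked at fork node X3 ∈ conditioning set.
{X3} contains no descendant of X9 and blocks every backdoor path.
No other singleton works — e.g. {X10} leaves P1 open — so {X3} is the unique smallest valid adjustment set.

{X3}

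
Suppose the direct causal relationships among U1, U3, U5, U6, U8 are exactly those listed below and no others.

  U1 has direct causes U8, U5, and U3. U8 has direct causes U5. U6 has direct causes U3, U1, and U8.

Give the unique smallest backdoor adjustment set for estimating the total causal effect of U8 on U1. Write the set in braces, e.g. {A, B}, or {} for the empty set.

{U5}

Variables eligible for adjustment (non-descendants of U8, excluding U8 and U1): {U3, U5}.
Backdoor paths from U8 to U1:
  P1: U8 <- U5 -> U1
The empty set is not sufficient: P1 (U8 <- U5 -> U1) has no collider blocking it and no conditioned non-collider, so it is open.
Try {U5}:
  P1: blocked at fork node U5 ∈ conditioning set.
{U5} contains no descendant of U8 and blocks every backdoor path.
No other singleton works — e.g. {U3} leaves P1 open — so {U5} is the unique smallest valid adjustment set.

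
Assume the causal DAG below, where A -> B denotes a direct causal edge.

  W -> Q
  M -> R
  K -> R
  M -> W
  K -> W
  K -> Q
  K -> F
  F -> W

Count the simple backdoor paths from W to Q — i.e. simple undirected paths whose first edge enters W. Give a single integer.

3

A backdoor path from W to Q is any simple undirected path whose first edge points into W (i.e. leaves W via a parent).
Parents of W: {F, K, M}.
Enumerating:
  P1: W <- K -> Q
  P2: W <- F <- K -> Q
  P3: W <- M -> R <- K -> Q
That exhausts the simple backdoor paths. Count: 3.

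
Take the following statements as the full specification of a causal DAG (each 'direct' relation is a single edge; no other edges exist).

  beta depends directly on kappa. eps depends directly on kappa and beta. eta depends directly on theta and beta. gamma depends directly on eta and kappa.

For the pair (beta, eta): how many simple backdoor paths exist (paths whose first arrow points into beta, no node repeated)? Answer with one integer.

A backdoor path from beta to eta is any simple undirected path whose first edge points into beta (i.e. leaves beta via a parent).
Parents of beta: {kappa}.
Enumerating:
  P1: beta <- kappa -> gamma <- eta
That exhausts the simple backdoor paths. Count: 1.

1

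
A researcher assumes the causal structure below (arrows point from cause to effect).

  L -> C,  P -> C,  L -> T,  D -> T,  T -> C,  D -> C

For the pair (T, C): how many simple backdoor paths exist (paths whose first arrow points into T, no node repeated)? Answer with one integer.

2

A backdoor path from T to C is any simple undirected path whose first edge points into T (i.e. leaves T via a parent).
Parents of T: {D, L}.
Enumerating:
  P1: T <- L -> C
  P2: T <- D -> C
That exhausts the simple backdoor paths. Count: 2.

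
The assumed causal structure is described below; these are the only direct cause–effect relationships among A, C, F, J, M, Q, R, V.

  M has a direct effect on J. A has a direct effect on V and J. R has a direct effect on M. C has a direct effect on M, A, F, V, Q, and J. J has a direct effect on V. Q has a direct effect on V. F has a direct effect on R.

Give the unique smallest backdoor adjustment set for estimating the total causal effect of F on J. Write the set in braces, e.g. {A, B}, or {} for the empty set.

Variables eligible for adjustment (non-descendants of F, excluding F and J): {A, C, Q}.
Backdoor paths from F to J:
  P1: F <- C -> A -> J
  P2: F <- C -> A -> V <- J
  P3: F <- C -> M -> J
  P4: F <- C -> Q -> V <- A -> J
  P5: F <- C -> Q -> V <- J
  P6: F <- C -> J
  P7: F <- C -> V <- A -> J
  P8: F <- C -> V <- J
The empty set is not sufficient: P1 (F <- C -> A -> J) has no collider blocking it and no conditioned non-collider, so it is open.
Try {C}:
  P1: blocked at fork node C ∈ conditioning set.
  P2: blocked at fork node C ∈ conditioning set.
  P3: blocked at fork node C ∈ conditioning set.
  P4: blocked at fork node C ∈ conditioning set.
  P5: blocked at fork node C ∈ conditioning set.
  P6: blocked at fork node C ∈ conditioning set.
  P7: blocked at fork node C ∈ conditioning set.
  P8: blocked at fork node C ∈ conditioning set.
{C} contains no descendant of F and blocks every backdoor path.
No other singleton works — e.g. {A} leaves P3 open — so {C} is the unique smallest valid adjustment set.

{C}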